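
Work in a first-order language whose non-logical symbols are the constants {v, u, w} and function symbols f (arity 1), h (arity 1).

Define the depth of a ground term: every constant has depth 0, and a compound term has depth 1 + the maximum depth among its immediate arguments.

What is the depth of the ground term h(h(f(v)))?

3

depth(f(v)) = 1 + depth(v) = 1 + 0 = 1
depth(h(f(v))) = 1 + depth(f(v)) = 1 + 1 = 2
depth(h(h(f(v)))) = 1 + depth(h(f(v))) = 1 + 2 = 3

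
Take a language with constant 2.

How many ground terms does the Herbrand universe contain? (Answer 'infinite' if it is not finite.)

There are no function symbols, so the only ground term is the single constant.
The Herbrand universe is {2}, finite with 1 element.

1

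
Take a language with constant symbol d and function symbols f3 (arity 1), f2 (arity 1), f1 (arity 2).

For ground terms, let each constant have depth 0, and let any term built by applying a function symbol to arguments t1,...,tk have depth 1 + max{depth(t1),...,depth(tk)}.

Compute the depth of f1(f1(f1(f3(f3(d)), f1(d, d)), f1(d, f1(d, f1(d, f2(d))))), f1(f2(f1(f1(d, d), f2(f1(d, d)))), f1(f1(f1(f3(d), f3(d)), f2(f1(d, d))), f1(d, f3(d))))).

depth(f3(d)) = 1 + depth(d) = 1 + 0 = 1
depth(f3(f3(d))) = 1 + depth(f3(d)) = 1 + 1 = 2
depth(f1(d, d)) = 1 + max(0, 0) = 1
depth(f1(f3(f3(d)), f1(d, d))) = 1 + max(2, 1) = 3
depth(f2(d)) = 1 + depth(d) = 1 + 0 = 1
depth(f1(d, f2(d))) = 1 + max(0, 1) = 2
depth(f1(d, f1(d, f2(d)))) = 1 + max(0, 2) = 3
depth(f1(d, f1(d, f1(d, f2(d))))) = 1 + max(0, 3) = 4
depth(f1(f1(f3(f3(d)), f1(d, d)), f1(d, f1(d, f1(d, f2(d)))))) = 1 + max(3, 4) = 5
depth(f2(f1(d, d))) = 1 + depth(f1(d, d)) = 1 + 1 = 2
depth(f1(f1(d, d), f2(f1(d, d)))) = 1 + max(1, 2) = 3
depth(f2(f1(f1(d, d), f2(f1(d, d))))) = 1 + depth(f1(f1(d, d), f2(f1(d, d)))) = 1 + 3 = 4
depth(f1(f3(d), f3(d))) = 1 + max(1, 1) = 2
depth(f1(f1(f3(d), f3(d)), f2(f1(d, d)))) = 1 + max(2, 2) = 3
depth(f1(d, f3(d))) = 1 + max(0, 1) = 2
depth(f1(f1(f1(f3(d), f3(d)), f2(f1(d, d))), f1(d, f3(d)))) = 1 + max(3, 2) = 4
depth(f1(f2(f1(f1(d, d), f2(f1(d, d)))), f1(f1(f1(f3(d), f3(d)), f2(f1(d, d))), f1(d, f3(d))))) = 1 + max(4, 4) = 5
depth(f1(f1(f1(f3(f3(d)), f1(d, d)), f1(d, f1(d, f1(d, f2(d))))), f1(f2(f1(f1(d, d), f2(f1(d, d)))), f1(f1(f1(f3(d), f3(d)), f2(f1(d, d))), f1(d, f3(d)))))) = 1 + max(5, 5) = 6

6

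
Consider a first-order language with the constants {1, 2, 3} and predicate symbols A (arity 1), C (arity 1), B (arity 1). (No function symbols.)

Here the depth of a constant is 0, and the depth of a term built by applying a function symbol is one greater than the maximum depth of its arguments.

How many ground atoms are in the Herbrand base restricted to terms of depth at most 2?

9

First count ground terms of depth ≤ 2.
With no function symbols every ground term is a constant, so there are exactly 3 ground terms at every depth bound.
N_0 = 3
N_1 = 3
N_2 = 3
Explicitly: 1, 2, 3.
So |H| = 3.
For each predicate symbol, the number of ground atoms is |H| raised to its arity; summing:
  A: 3;  C: 3;  B: 3
Total ground atoms: 3 + 3 + 3 = 9.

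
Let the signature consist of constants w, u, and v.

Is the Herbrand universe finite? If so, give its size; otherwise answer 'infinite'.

There are no function symbols, so every ground term is one of the 3 constants.
The Herbrand universe is {w, u, v}, which is finite with 3 elements.

3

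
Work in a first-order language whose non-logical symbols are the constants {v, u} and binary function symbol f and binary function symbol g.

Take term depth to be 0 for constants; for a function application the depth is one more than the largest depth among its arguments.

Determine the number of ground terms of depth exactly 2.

Count level by level. With function symbols f/2, g/2, the terms of depth ≤ k are the 2 constants together with each function applied to depth-≤(k−1) tuples, so N_k = 2 + N_{k-1}^2 + N_{k-1}^2.
N_0 = 2
N_1 = 2 + 2^2 + 2^2 = 10
N_2 = 2 + 10^2 + 10^2 = 202
Terms of depth exactly 2: N_2 − N_1 = 202 − 10 = 192.

192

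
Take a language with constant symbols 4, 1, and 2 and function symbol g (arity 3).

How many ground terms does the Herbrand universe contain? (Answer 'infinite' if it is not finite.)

infinite

The signature has at least one function symbol (g, arity 3) and at least one constant (4).
Iterating g gives infinitely many distinct ground terms: 4, g(4, 4, 4), g(g(4, 4, 4), g(4, 4, 4), g(4, 4, 4)), ...
So the Herbrand universe is infinite.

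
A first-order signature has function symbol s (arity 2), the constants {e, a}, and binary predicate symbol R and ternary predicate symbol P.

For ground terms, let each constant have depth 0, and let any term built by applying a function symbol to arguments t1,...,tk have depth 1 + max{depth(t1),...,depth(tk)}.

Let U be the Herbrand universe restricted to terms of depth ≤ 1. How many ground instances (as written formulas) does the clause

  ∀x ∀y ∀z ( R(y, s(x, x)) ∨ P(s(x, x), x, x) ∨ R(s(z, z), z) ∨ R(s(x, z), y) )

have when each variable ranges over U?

Ground terms of depth ≤ 1:
  If N_k denotes the number of depth-≤k ground terms, the 2 constants give N_0 = 2, and each function symbol of arity r contributes N_{k-1}^r new terms at level k: N_k = 2 + N_{k-1}^2.
  N_0 = 2
  N_1 = 2 + 2^2 = 6
  Explicitly: e, a, s(e, e), s(e, a), s(a, e), s(a, a).
So there are 6 ground terms available for substitution.
The clause has 3 distinct variables (x, y, z), each appearing in the body. In the free term algebra distinct substitutions yield syntactically distinct ground instances.
Number of ground instances = 6^3 = 216.

216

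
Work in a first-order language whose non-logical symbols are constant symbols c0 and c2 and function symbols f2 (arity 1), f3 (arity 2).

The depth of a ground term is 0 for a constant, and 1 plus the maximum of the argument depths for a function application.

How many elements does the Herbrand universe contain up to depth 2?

Write N_k for the number of ground terms of depth ≤ k. A term of depth ≤ k is either a constant or a function symbol applied to arguments of depth ≤ k−1, so N_k = 2 + N_{k-1} + N_{k-1}^2.
N_0 = 2
N_1 = 2 + 2 + 2^2 = 8
N_2 = 2 + 8 + 8^2 = 74

74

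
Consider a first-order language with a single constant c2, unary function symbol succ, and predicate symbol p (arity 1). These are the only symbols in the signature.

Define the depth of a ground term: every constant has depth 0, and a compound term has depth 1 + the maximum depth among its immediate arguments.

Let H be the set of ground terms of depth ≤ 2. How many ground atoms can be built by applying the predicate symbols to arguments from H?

3

First count ground terms of depth ≤ 2.
Count level by level. With function symbols succ/1, the terms of depth ≤ k are the 1 constant together with each function applied to depth-≤(k−1) tuples, so N_k = 1 + N_{k-1}.
N_0 = 1
N_1 = 1 + 1 = 2
N_2 = 1 + 2 = 3
So |H| = 3.
A ground atom is a predicate applied to a tuple of terms from H, so the count is the sum over predicates of |H|^arity:
  p: 3
Total ground atoms: 3.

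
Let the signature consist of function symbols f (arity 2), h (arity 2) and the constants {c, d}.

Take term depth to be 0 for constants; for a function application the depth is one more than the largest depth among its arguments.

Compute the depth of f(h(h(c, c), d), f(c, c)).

depth(h(c, c)) = 1 + max(0, 0) = 1
depth(h(h(c, c), d)) = 1 + max(1, 0) = 2
depth(f(c, c)) = 1 + max(0, 0) = 1
depth(f(h(h(c, c), d), f(c, c))) = 1 + max(2, 1) = 3

3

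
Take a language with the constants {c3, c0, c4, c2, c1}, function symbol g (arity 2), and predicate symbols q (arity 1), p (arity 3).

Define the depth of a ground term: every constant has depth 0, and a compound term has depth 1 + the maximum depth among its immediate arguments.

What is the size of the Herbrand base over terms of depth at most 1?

First count ground terms of depth ≤ 1.
Count level by level. With function symbols g/2, the terms of depth ≤ k are the 5 constants together with each function applied to depth-≤(k−1) tuples, so N_k = 5 + N_{k-1}^2.
N_0 = 5
N_1 = 5 + 5^2 = 30
So |H| = 30.
Ground atoms are formed by filling each argument slot of a predicate with a term from H, so an r-ary predicate gives |H|^r atoms:
  q: 30;  p: 30^3 = 27000
Total ground atoms: 30 + 27000 = 27030.

27030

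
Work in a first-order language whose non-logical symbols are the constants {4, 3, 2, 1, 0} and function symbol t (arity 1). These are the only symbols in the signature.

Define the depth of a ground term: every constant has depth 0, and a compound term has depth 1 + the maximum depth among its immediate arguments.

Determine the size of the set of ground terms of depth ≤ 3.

20

Let N_k = |{terms of depth ≤ k}|. Then N_0 = 5 and N_k = 5 + N_{k-1} for k ≥ 1 (one summand per function symbol, arity giving the exponent).
N_0 = 5
N_1 = 5 + 5 = 10
N_2 = 5 + 10 = 15
N_3 = 5 + 15 = 20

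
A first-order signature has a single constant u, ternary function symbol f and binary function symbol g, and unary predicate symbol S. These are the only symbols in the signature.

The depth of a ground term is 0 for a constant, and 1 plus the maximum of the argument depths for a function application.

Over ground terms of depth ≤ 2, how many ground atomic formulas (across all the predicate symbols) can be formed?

37

First count ground terms of depth ≤ 2.
Count level by level. With function symbols f/3, g/2, the terms of depth ≤ k are the 1 constant together with each function applied to depth-≤(k−1) tuples, so N_k = 1 + N_{k-1}^3 + N_{k-1}^2.
N_0 = 1
N_1 = 1 + 1^3 + 1^2 = 3
N_2 = 1 + 3^3 + 3^2 = 37
So |H| = 37.
A ground atom is a predicate applied to a tuple of terms from H, so the count is the sum over predicates of |H|^arity:
  S: 37
Total ground atoms: 37.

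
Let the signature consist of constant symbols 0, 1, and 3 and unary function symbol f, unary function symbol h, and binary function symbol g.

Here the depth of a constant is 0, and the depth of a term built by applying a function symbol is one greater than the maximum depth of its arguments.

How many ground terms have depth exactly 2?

345

Write N_k for the number of ground terms of depth ≤ k. A term of depth ≤ k is either a constant or a function symbol applied to arguments of depth ≤ k−1, so N_k = 3 + N_{k-1} + N_{k-1} + N_{k-1}^2.
N_0 = 3
N_1 = 3 + 3 + 3 + 3^2 = 18
N_2 = 3 + 18 + 18 + 18^2 = 363
Terms of depth exactly 2: N_2 − N_1 = 363 − 18 = 345.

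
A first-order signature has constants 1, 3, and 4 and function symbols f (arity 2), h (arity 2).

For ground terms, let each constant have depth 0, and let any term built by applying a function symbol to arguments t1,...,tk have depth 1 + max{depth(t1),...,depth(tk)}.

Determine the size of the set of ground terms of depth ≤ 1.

Let N_k = |{terms of depth ≤ k}|. Then N_0 = 3 and N_k = 3 + N_{k-1}^2 + N_{k-1}^2 for k ≥ 1 (one summand per function symbol, arity giving the exponent).
N_0 = 3
N_1 = 3 + 3^2 + 3^2 = 21

21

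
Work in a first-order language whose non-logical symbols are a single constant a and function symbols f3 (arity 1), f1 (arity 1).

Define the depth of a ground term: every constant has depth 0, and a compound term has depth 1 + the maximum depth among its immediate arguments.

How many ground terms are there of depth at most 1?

Write N_k for the number of ground terms of depth ≤ k. A term of depth ≤ k is either a constant or a function symbol applied to arguments of depth ≤ k−1, so N_k = 1 + N_{k-1} + N_{k-1}.
N_0 = 1
N_1 = 1 + 1 + 1 = 3
Explicitly: a, f3(a), f1(a).

3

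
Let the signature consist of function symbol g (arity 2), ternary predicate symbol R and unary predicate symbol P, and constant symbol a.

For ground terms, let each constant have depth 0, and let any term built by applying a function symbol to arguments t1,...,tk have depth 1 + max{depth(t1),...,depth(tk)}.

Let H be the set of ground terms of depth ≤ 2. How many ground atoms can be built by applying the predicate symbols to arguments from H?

First count ground terms of depth ≤ 2.
If N_k denotes the number of depth-≤k ground terms, the 1 constant gives N_0 = 1, and each function symbol of arity r contributes N_{k-1}^r new terms at level k: N_k = 1 + N_{k-1}^2.
N_0 = 1
N_1 = 1 + 1^2 = 2
N_2 = 1 + 2^2 = 5
Explicitly: a, g(a, a), g(a, g(a, a)), g(g(a, a), a), g(g(a, a), g(a, a)).
So |H| = 5.
A ground atom is a predicate applied to a tuple of terms from H, so the count is the sum over predicates of |H|^arity:
  R: 5^3 = 125;  P: 5
Total ground atoms: 125 + 5 = 130.

130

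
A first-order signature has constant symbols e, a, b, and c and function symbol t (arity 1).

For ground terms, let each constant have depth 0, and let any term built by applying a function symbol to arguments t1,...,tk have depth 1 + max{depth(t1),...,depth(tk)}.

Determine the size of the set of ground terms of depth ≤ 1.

Let N_k count ground terms of depth at most k. Each non-constant term of depth ≤ k is some function symbol applied to depth-≤(k−1) arguments, giving N_k = 4 + N_{k-1}.
N_0 = 4
N_1 = 4 + 4 = 8

8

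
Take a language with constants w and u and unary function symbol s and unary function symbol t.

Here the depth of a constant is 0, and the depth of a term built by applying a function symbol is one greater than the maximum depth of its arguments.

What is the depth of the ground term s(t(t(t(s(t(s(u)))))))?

depth(s(u)) = 1 + depth(u) = 1 + 0 = 1
depth(t(s(u))) = 1 + depth(s(u)) = 1 + 1 = 2
depth(s(t(s(u)))) = 1 + depth(t(s(u))) = 1 + 2 = 3
depth(t(s(t(s(u))))) = 1 + depth(s(t(s(u)))) = 1 + 3 = 4
depth(t(t(s(t(s(u)))))) = 1 + depth(t(s(t(s(u))))) = 1 + 4 = 5
depth(t(t(t(s(t(s(u))))))) = 1 + depth(t(t(s(t(s(u)))))) = 1 + 5 = 6
depth(s(t(t(t(s(t(s(u)))))))) = 1 + depth(t(t(t(s(t(s(u))))))) = 1 + 6 = 7

7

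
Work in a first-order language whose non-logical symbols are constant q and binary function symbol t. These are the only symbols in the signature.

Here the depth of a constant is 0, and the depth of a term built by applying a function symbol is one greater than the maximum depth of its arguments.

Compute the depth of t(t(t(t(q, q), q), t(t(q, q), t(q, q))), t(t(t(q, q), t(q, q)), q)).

4

depth(t(q, q)) = 1 + max(0, 0) = 1
depth(t(t(q, q), q)) = 1 + max(1, 0) = 2
depth(t(t(q, q), t(q, q))) = 1 + max(1, 1) = 2
depth(t(t(t(q, q), q), t(t(q, q), t(q, q)))) = 1 + max(2, 2) = 3
depth(t(t(t(q, q), t(q, q)), q)) = 1 + max(2, 0) = 3
depth(t(t(t(t(q, q), q), t(t(q, q), t(q, q))), t(t(t(q, q), t(q, q)), q))) = 1 + max(3, 3) = 4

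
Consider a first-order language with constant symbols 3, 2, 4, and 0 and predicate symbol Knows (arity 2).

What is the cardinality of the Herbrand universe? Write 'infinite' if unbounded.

4

There are no function symbols, so every ground term is one of the 4 constants.
The Herbrand universe is {3, 2, 4, 0}, which is finite with 4 elements.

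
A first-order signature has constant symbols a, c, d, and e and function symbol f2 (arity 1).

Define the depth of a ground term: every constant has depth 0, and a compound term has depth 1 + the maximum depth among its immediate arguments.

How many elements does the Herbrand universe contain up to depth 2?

12

Let N_k = |{terms of depth ≤ k}|. Then N_0 = 4 and N_k = 4 + N_{k-1} for k ≥ 1 (one summand per function symbol, arity giving the exponent).
N_0 = 4
N_1 = 4 + 4 = 8
N_2 = 4 + 8 = 12
Explicitly: a, c, d, e, f2(a), f2(c), f2(d), f2(e), f2(f2(a)), f2(f2(c)), f2(f2(d)), f2(f2(e)).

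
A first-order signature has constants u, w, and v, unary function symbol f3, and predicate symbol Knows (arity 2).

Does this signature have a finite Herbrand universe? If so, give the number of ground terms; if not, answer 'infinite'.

The signature has at least one function symbol (f3, arity 1) and at least one constant (u).
Iterating f3 gives infinitely many distinct ground terms: u, f3(u), f3(f3(u)), ...
So the Herbrand universe is infinite.

infinite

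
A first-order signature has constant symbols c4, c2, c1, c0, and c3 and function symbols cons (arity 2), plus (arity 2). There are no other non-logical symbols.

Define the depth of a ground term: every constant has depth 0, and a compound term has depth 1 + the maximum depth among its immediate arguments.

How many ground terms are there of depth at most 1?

Count level by level. With function symbols cons/2, plus/2, the terms of depth ≤ k are the 5 constants together with each function applied to depth-≤(k−1) tuples, so N_k = 5 + N_{k-1}^2 + N_{k-1}^2.
N_0 = 5
N_1 = 5 + 5^2 + 5^2 = 55

55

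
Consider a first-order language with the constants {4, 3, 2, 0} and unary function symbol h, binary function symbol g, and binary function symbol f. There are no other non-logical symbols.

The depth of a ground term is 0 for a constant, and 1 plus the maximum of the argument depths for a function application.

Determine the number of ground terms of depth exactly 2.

If N_k denotes the number of depth-≤k ground terms, the 4 constants give N_0 = 4, and each function symbol of arity r contributes N_{k-1}^r new terms at level k: N_k = 4 + N_{k-1} + N_{k-1}^2 + N_{k-1}^2.
N_0 = 4
N_1 = 4 + 4 + 4^2 + 4^2 = 40
N_2 = 4 + 40 + 40^2 + 40^2 = 3244
Terms of depth exactly 2: N_2 − N_1 = 3244 − 40 = 3204.

3204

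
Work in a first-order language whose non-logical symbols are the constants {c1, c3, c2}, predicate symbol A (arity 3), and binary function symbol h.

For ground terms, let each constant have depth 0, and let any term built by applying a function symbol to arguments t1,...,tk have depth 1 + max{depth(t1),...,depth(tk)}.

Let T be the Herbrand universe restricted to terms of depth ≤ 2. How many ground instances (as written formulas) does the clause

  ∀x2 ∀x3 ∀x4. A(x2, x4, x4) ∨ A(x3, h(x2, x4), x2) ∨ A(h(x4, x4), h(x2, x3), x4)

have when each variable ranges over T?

Ground terms of depth ≤ 2:
  Let N_k count ground terms of depth at most k. Each non-constant term of depth ≤ k is some function symbol applied to depth-≤(k−1) arguments, giving N_k = 3 + N_{k-1}^2.
  N_0 = 3
  N_1 = 3 + 3^2 = 12
  N_2 = 3 + 12^2 = 147
So there are 147 ground terms available for substitution.
The body mentions every one of the 3 quantified variables; since ground terms form a free algebra, no two substitutions collapse to the same formula.
Number of ground instances = 147^3 = 3176523.

3176523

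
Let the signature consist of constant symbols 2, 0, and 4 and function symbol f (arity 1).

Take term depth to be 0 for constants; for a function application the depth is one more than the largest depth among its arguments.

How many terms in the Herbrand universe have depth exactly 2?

3

If N_k denotes the number of depth-≤k ground terms, the 3 constants give N_0 = 3, and each function symbol of arity r contributes N_{k-1}^r new terms at level k: N_k = 3 + N_{k-1}.
N_0 = 3
N_1 = 3 + 3 = 6
N_2 = 3 + 6 = 9
Terms of depth exactly 2: N_2 − N_1 = 9 − 6 = 3.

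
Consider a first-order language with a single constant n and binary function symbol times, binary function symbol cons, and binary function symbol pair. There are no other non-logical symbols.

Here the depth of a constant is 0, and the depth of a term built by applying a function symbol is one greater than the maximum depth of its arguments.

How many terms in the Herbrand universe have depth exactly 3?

Write N_k for the number of ground terms of depth ≤ k. A term of depth ≤ k is either a constant or a function symbol applied to arguments of depth ≤ k−1, so N_k = 1 + N_{k-1}^2 + N_{k-1}^2 + N_{k-1}^2.
N_0 = 1
N_1 = 1 + 1^2 + 1^2 + 1^2 = 4
N_2 = 1 + 4^2 + 4^2 + 4^2 = 49
N_3 = 1 + 49^2 + 49^2 + 49^2 = 7204
Terms of depth exactly 3: N_3 − N_2 = 7204 − 49 = 7155.

7155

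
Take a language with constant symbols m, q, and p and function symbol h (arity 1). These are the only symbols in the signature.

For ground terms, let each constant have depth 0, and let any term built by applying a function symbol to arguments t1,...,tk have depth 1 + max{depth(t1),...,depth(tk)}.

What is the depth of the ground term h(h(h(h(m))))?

depth(h(m)) = 1 + depth(m) = 1 + 0 = 1
depth(h(h(m))) = 1 + depth(h(m)) = 1 + 1 = 2
depth(h(h(h(m)))) = 1 + depth(h(h(m))) = 1 + 2 = 3
depth(h(h(h(h(m))))) = 1 + depth(h(h(h(m)))) = 1 + 3 = 4

4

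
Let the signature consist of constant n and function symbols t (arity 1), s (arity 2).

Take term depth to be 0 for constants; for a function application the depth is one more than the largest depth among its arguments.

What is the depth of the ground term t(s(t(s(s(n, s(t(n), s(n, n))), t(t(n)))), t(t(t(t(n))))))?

7

depth(t(n)) = 1 + depth(n) = 1 + 0 = 1
depth(s(n, n)) = 1 + max(0, 0) = 1
depth(s(t(n), s(n, n))) = 1 + max(1, 1) = 2
depth(s(n, s(t(n), s(n, n)))) = 1 + max(0, 2) = 3
depth(t(t(n))) = 1 + depth(t(n)) = 1 + 1 = 2
depth(s(s(n, s(t(n), s(n, n))), t(t(n)))) = 1 + max(3, 2) = 4
depth(t(s(s(n, s(t(n), s(n, n))), t(t(n))))) = 1 + depth(s(s(n, s(t(n), s(n, n))), t(t(n)))) = 1 + 4 = 5
depth(t(t(t(n)))) = 1 + depth(t(t(n))) = 1 + 2 = 3
depth(t(t(t(t(n))))) = 1 + depth(t(t(t(n)))) = 1 + 3 = 4
depth(s(t(s(s(n, s(t(n), s(n, n))), t(t(n)))), t(t(t(t(n)))))) = 1 + max(5, 4) = 6
depth(t(s(t(s(s(n, s(t(n), s(n, n))), t(t(n)))), t(t(t(t(n))))))) = 1 + depth(s(t(s(s(n, s(t(n), s(n, n))), t(t(n)))), t(t(t(t(n)))))) = 1 + 6 = 7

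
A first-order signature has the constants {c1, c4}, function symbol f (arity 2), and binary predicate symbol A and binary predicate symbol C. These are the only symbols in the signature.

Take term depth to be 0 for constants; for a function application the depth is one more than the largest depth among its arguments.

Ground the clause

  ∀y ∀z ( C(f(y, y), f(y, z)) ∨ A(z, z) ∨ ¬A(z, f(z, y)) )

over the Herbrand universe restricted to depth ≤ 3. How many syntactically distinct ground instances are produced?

Ground terms of depth ≤ 3:
  If N_k denotes the number of depth-≤k ground terms, the 2 constants give N_0 = 2, and each function symbol of arity r contributes N_{k-1}^r new terms at level k: N_k = 2 + N_{k-1}^2.
  N_0 = 2
  N_1 = 2 + 2^2 = 6
  N_2 = 2 + 6^2 = 38
  N_3 = 2 + 38^2 = 1446
So there are 1446 ground terms available for substitution.
There are 2 variables to instantiate (y, z), each occurring in at least one literal, so different choices give different ground instances.
Number of ground instances = 1446^2 = 2090916.

2090916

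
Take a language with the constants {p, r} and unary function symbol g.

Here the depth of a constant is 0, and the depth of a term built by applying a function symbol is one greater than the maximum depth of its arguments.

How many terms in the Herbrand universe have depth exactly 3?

Count level by level. With function symbols g/1, the terms of depth ≤ k are the 2 constants together with each function applied to depth-≤(k−1) tuples, so N_k = 2 + N_{k-1}.
N_0 = 2
N_1 = 2 + 2 = 4
N_2 = 2 + 4 = 6
N_3 = 2 + 6 = 8
Terms of depth exactly 3: N_3 − N_2 = 8 − 6 = 2.

2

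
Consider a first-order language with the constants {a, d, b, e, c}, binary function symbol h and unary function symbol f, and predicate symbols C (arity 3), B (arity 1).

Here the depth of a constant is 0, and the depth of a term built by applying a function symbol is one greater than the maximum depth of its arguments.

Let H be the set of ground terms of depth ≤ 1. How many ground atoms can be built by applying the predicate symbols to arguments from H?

First count ground terms of depth ≤ 1.
Let N_k count ground terms of depth at most k. Each non-constant term of depth ≤ k is some function symbol applied to depth-≤(k−1) arguments, giving N_k = 5 + N_{k-1}^2 + N_{k-1}.
N_0 = 5
N_1 = 5 + 5^2 + 5 = 35
So |H| = 35.
Ground atoms are formed by filling each argument slot of a predicate with a term from H, so an r-ary predicate gives |H|^r atoms:
  C: 35^3 = 42875;  B: 35
Total ground atoms: 42875 + 35 = 42910.

42910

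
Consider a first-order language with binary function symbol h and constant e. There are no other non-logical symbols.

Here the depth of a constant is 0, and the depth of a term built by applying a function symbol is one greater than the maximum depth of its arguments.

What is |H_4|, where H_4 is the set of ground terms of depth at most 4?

677

Let N_k = |{terms of depth ≤ k}|. Then N_0 = 1 and N_k = 1 + N_{k-1}^2 for k ≥ 1 (one summand per function symbol, arity giving the exponent).
N_0 = 1
N_1 = 1 + 1^2 = 2
N_2 = 1 + 2^2 = 5
N_3 = 1 + 5^2 = 26
N_4 = 1 + 26^2 = 677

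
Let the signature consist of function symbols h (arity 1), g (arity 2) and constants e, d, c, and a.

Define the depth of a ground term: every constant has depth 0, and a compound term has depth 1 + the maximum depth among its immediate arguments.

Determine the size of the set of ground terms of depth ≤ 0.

Let N_k count ground terms of depth at most k. Each non-constant term of depth ≤ k is some function symbol applied to depth-≤(k−1) arguments, giving N_k = 4 + N_{k-1} + N_{k-1}^2.
N_0 = 4
Explicitly: e, d, c, a.

4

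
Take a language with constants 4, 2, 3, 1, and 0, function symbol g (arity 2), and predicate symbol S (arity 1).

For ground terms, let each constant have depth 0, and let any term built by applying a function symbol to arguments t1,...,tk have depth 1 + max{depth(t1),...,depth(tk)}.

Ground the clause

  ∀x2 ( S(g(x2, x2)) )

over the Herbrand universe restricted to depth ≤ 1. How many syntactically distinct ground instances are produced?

30

Ground terms of depth ≤ 1:
  Count level by level. With function symbols g/2, the terms of depth ≤ k are the 5 constants together with each function applied to depth-≤(k−1) tuples, so N_k = 5 + N_{k-1}^2.
  N_0 = 5
  N_1 = 5 + 5^2 = 30
So there are 30 ground terms available for substitution.
The clause has 1 distinct variable (x2), which appears in the body. In the free term algebra distinct substitutions yield syntactically distinct ground instances.
Number of ground instances = 30.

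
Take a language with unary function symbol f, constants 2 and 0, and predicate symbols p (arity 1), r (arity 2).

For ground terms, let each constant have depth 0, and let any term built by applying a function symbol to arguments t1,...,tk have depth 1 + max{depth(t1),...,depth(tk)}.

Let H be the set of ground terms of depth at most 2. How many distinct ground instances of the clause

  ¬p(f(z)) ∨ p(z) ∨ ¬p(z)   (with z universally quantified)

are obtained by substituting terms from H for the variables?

Ground terms of depth ≤ 2:
  If N_k denotes the number of depth-≤k ground terms, the 2 constants give N_0 = 2, and each function symbol of arity r contributes N_{k-1}^r new terms at level k: N_k = 2 + N_{k-1}.
  N_0 = 2
  N_1 = 2 + 2 = 4
  N_2 = 2 + 4 = 6
  Explicitly: 2, 0, f(2), f(0), f(f(2)), f(f(0)).
So there are 6 ground terms available for substitution.
The clause has 1 distinct variable (z), which appears in the body. In the free term algebra distinct substitutions yield syntactically distinct ground instances.
Number of ground instances = 6.

6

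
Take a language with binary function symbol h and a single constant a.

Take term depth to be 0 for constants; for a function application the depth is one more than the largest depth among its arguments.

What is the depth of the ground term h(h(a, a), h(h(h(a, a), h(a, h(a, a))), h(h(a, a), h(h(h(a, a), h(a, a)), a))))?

6

depth(h(a, a)) = 1 + max(0, 0) = 1
depth(h(a, h(a, a))) = 1 + max(0, 1) = 2
depth(h(h(a, a), h(a, h(a, a)))) = 1 + max(1, 2) = 3
depth(h(h(a, a), h(a, a))) = 1 + max(1, 1) = 2
depth(h(h(h(a, a), h(a, a)), a)) = 1 + max(2, 0) = 3
depth(h(h(a, a), h(h(h(a, a), h(a, a)), a))) = 1 + max(1, 3) = 4
depth(h(h(h(a, a), h(a, h(a, a))), h(h(a, a), h(h(h(a, a), h(a, a)), a)))) = 1 + max(3, 4) = 5
depth(h(h(a, a), h(h(h(a, a), h(a, h(a, a))), h(h(a, a), h(h(h(a, a), h(a, a)), a))))) = 1 + max(1, 5) = 6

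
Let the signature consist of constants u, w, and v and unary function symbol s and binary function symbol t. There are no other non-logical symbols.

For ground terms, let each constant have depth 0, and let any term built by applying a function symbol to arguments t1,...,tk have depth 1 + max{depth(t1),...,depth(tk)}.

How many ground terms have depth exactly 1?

12

If N_k denotes the number of depth-≤k ground terms, the 3 constants give N_0 = 3, and each function symbol of arity r contributes N_{k-1}^r new terms at level k: N_k = 3 + N_{k-1} + N_{k-1}^2.
N_0 = 3
N_1 = 3 + 3 + 3^2 = 15
Terms of depth exactly 1: N_1 − N_0 = 15 − 3 = 12.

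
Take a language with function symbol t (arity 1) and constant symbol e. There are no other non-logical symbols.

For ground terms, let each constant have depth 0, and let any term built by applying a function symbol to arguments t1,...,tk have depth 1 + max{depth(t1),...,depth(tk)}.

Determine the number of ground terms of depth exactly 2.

Let N_k = |{terms of depth ≤ k}|. Then N_0 = 1 and N_k = 1 + N_{k-1} for k ≥ 1 (one summand per function symbol, arity giving the exponent).
N_0 = 1
N_1 = 1 + 1 = 2
N_2 = 1 + 2 = 3
Terms of depth exactly 2: N_2 − N_1 = 3 − 2 = 1.

1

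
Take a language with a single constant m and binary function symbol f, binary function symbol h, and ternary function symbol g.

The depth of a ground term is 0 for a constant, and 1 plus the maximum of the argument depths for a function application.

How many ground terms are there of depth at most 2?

Let N_k = |{terms of depth ≤ k}|. Then N_0 = 1 and N_k = 1 + N_{k-1}^2 + N_{k-1}^2 + N_{k-1}^3 for k ≥ 1 (one summand per function symbol, arity giving the exponent).
N_0 = 1
N_1 = 1 + 1^2 + 1^2 + 1^3 = 4
N_2 = 1 + 4^2 + 4^2 + 4^3 = 97

97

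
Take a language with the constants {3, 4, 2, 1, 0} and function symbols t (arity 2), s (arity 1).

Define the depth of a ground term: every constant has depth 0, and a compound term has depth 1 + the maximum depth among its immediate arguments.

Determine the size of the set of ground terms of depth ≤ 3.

Count level by level. With function symbols t/2, s/1, the terms of depth ≤ k are the 5 constants together with each function applied to depth-≤(k−1) tuples, so N_k = 5 + N_{k-1}^2 + N_{k-1}.
N_0 = 5
N_1 = 5 + 5^2 + 5 = 35
N_2 = 5 + 35^2 + 35 = 1265
N_3 = 5 + 1265^2 + 1265 = 1601495

1601495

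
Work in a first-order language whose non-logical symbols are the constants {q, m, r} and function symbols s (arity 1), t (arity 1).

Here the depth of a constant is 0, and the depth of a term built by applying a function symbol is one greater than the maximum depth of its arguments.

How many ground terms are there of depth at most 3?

Write N_k for the number of ground terms of depth ≤ k. A term of depth ≤ k is either a constant or a function symbol applied to arguments of depth ≤ k−1, so N_k = 3 + N_{k-1} + N_{k-1}.
N_0 = 3
N_1 = 3 + 3 + 3 = 9
N_2 = 3 + 9 + 9 = 21
N_3 = 3 + 21 + 21 = 45

45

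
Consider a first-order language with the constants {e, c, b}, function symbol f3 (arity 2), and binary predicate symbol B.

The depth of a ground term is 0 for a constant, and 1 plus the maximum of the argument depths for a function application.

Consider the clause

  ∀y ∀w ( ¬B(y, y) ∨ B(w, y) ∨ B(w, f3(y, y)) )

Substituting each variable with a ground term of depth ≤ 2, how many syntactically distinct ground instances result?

21609

Ground terms of depth ≤ 2:
  Let N_k count ground terms of depth at most k. Each non-constant term of depth ≤ k is some function symbol applied to depth-≤(k−1) arguments, giving N_k = 3 + N_{k-1}^2.
  N_0 = 3
  N_1 = 3 + 3^2 = 12
  N_2 = 3 + 12^2 = 147
So there are 147 ground terms available for substitution.
There are 2 variables to instantiate (y, w), each occurring in at least one literal, so different choices give different ground instances.
Number of ground instances = 147^2 = 21609.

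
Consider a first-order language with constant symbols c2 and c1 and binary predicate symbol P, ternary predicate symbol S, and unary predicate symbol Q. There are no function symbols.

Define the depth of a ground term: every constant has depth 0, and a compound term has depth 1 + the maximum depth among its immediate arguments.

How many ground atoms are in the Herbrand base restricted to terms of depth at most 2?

First count ground terms of depth ≤ 2.
With no function symbols every ground term is a constant, so there are exactly 2 ground terms at every depth bound.
N_0 = 2
N_1 = 2
N_2 = 2
So |H| = 2.
A ground atom is a predicate applied to a tuple of terms from H, so the count is the sum over predicates of |H|^arity:
  P: 2^2 = 4;  S: 2^3 = 8;  Q: 2
Total ground atoms: 4 + 8 + 2 = 14.

14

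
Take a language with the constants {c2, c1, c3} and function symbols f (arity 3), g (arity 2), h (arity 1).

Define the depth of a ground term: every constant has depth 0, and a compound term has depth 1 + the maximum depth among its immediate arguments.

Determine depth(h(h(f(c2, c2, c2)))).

depth(f(c2, c2, c2)) = 1 + max(0, 0, 0) = 1
depth(h(f(c2, c2, c2))) = 1 + depth(f(c2, c2, c2)) = 1 + 1 = 2
depth(h(h(f(c2, c2, c2)))) = 1 + depth(h(f(c2, c2, c2))) = 1 + 2 = 3

3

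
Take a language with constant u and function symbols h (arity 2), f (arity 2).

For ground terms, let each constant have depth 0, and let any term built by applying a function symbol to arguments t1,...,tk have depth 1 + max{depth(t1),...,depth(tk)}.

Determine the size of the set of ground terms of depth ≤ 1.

3

Let N_k count ground terms of depth at most k. Each non-constant term of depth ≤ k is some function symbol applied to depth-≤(k−1) arguments, giving N_k = 1 + N_{k-1}^2 + N_{k-1}^2.
N_0 = 1
N_1 = 1 + 1^2 + 1^2 = 3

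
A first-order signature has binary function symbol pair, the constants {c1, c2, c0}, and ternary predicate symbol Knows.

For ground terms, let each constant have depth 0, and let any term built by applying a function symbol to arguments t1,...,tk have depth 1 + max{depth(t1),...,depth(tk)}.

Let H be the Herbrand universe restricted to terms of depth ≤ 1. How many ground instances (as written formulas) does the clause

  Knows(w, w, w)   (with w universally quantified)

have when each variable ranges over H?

12

Ground terms of depth ≤ 1:
  Let N_k = |{terms of depth ≤ k}|. Then N_0 = 3 and N_k = 3 + N_{k-1}^2 for k ≥ 1 (one summand per function symbol, arity giving the exponent).
  N_0 = 3
  N_1 = 3 + 3^2 = 12
So there are 12 ground terms available for substitution.
The clause has 1 distinct variable (w), which appears in the body. In the free term algebra distinct substitutions yield syntactically distinct ground instances.
Number of ground instances = 12.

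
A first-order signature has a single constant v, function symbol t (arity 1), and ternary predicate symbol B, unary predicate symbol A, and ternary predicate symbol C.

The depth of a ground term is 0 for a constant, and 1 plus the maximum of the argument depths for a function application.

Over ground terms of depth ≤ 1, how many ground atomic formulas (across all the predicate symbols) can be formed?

First count ground terms of depth ≤ 1.
If N_k denotes the number of depth-≤k ground terms, the 1 constant gives N_0 = 1, and each function symbol of arity r contributes N_{k-1}^r new terms at level k: N_k = 1 + N_{k-1}.
N_0 = 1
N_1 = 1 + 1 = 2
So |H| = 2.
A ground atom is a predicate applied to a tuple of terms from H, so the count is the sum over predicates of |H|^arity:
  B: 2^3 = 8;  A: 2;  C: 2^3 = 8
Total ground atoms: 8 + 2 + 8 = 18.

18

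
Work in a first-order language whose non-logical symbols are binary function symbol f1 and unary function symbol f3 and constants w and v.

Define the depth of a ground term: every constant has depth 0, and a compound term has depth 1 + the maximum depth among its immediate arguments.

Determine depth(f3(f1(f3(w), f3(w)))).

depth(f3(w)) = 1 + depth(w) = 1 + 0 = 1
depth(f1(f3(w), f3(w))) = 1 + max(1, 1) = 2
depth(f3(f1(f3(w), f3(w)))) = 1 + depth(f1(f3(w), f3(w))) = 1 + 2 = 3

3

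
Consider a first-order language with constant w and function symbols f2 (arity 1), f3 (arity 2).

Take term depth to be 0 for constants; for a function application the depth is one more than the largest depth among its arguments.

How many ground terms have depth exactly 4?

33490

If N_k denotes the number of depth-≤k ground terms, the 1 constant gives N_0 = 1, and each function symbol of arity r contributes N_{k-1}^r new terms at level k: N_k = 1 + N_{k-1} + N_{k-1}^2.
N_0 = 1
N_1 = 1 + 1 + 1^2 = 3
N_2 = 1 + 3 + 3^2 = 13
N_3 = 1 + 13 + 13^2 = 183
N_4 = 1 + 183 + 183^2 = 33673
Terms of depth exactly 4: N_4 − N_3 = 33673 − 183 = 33490.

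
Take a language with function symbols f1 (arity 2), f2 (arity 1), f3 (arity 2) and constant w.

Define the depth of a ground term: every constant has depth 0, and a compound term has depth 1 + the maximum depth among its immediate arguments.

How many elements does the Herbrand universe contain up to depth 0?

Let N_k = |{terms of depth ≤ k}|. Then N_0 = 1 and N_k = 1 + N_{k-1}^2 + N_{k-1} + N_{k-1}^2 for k ≥ 1 (one summand per function symbol, arity giving the exponent).
N_0 = 1
Explicitly: w.

1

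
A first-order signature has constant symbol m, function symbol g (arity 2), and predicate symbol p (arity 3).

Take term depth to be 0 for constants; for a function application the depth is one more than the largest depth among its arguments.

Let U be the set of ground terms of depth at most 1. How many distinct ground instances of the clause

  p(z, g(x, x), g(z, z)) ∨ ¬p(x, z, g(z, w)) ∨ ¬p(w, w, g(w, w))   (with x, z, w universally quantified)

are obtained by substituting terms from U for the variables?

Ground terms of depth ≤ 1:
  Let N_k count ground terms of depth at most k. Each non-constant term of depth ≤ k is some function symbol applied to depth-≤(k−1) arguments, giving N_k = 1 + N_{k-1}^2.
  N_0 = 1
  N_1 = 1 + 1^2 = 2
So there are 2 ground terms available for substitution.
The body mentions every one of the 3 quantified variables; since ground terms form a free algebra, no two substitutions collapse to the same formula.
Number of ground instances = 2^3 = 8.

8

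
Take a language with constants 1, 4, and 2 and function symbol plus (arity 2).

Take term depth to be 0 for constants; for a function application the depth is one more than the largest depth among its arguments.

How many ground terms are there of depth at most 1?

Let N_k count ground terms of depth at most k. Each non-constant term of depth ≤ k is some function symbol applied to depth-≤(k−1) arguments, giving N_k = 3 + N_{k-1}^2.
N_0 = 3
N_1 = 3 + 3^2 = 12
Explicitly: 1, 4, 2, plus(1, 1), plus(1, 4), plus(1, 2), plus(4, 1), plus(4, 4), plus(4, 2), plus(2, 1), plus(2, 4), plus(2, 2).

12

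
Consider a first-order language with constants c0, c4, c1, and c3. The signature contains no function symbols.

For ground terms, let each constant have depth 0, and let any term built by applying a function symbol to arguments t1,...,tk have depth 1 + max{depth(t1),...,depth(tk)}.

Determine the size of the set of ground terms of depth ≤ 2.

With no function symbols every ground term is a constant, so there are exactly 4 ground terms at every depth bound.
N_0 = 4
N_1 = 4
N_2 = 4

4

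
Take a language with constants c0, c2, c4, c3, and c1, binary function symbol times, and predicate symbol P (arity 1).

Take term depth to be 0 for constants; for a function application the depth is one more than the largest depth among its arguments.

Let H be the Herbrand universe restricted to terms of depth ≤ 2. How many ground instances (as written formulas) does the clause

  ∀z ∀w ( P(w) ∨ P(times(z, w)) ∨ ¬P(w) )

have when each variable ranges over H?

Ground terms of depth ≤ 2:
  Count level by level. With function symbols times/2, the terms of depth ≤ k are the 5 constants together with each function applied to depth-≤(k−1) tuples, so N_k = 5 + N_{k-1}^2.
  N_0 = 5
  N_1 = 5 + 5^2 = 30
  N_2 = 5 + 30^2 = 905
So there are 905 ground terms available for substitution.
The body mentions every one of the 2 quantified variables; since ground terms form a free algebra, no two substitutions collapse to the same formula.
Number of ground instances = 905^2 = 819025.

819025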